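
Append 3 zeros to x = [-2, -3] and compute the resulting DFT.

Original 2-point DFT: [-5, 1]
Zero-padded 5-point DFT provides frequency interpolation.

DFT_5([x, 0, ...]) = [-5, -2.9271+2.8532i, 0.4271+1.7634i, 0.4271-1.7634i, -2.9271-2.8532i]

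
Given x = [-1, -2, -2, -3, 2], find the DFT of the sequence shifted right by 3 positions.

Time shift by 3: X_shifted[k] = ω_5^(3k) · X[k]
Shifted x = [-2, -3, 2, -1, -2]

DFT(x[n-3]) = [-6, -4.3541-0.8123i, 2.3541+3.4410i, 2.3541-3.4410i, -4.3541+0.8123i]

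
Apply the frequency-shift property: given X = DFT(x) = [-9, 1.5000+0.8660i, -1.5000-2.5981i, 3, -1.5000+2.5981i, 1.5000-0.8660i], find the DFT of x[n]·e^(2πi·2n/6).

Modulation property: DFT(ω_6^(-2n)·x[n]) = X[(k-2) mod 6], so circularly shift X by 2 positions.

X[k-2] = [-1.5000+2.5981i, 1.5000-0.8660i, -9, 1.5000+0.8660i, -1.5000-2.5981i, 3]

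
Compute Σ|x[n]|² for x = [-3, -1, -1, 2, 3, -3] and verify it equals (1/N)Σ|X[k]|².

Time domain:
Σ|x[n]|² = |-3|² + |-1|² + |-1|² + |2|² + |3|² + |-3|² = 33.0000

Frequency domain:
(1/6)Σ|X[k]|² = (1/6)(|-3|² + |-8.0000+1.7321i|² + |-5.1962i|² + |1|² + |5.1962i|² + |-8.0000-1.7321i|²) = (1/6)·198.0000 = 33.0000

Both sides agree, confirming Parseval's theorem.

Σ|x[n]|² = (1/N)Σ|X[k]|² = 33.0000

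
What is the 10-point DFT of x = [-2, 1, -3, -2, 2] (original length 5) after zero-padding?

Original 5-point DFT: [-4, 2.9721+1.5388i, -5.9721-0.3633i, -5.9721+0.3633i, 2.9721-1.5388i]
Zero-padded 10-point DFT provides frequency interpolation.

DFT_10([x, 0, ...]) = [-4, -3.1180+2.9919i, 2.9721+1.5388i, -0.8820-5.7921i, -5.9721-0.3633i, -2, -5.9721+0.3633i, -0.8820+5.7921i, 2.9721-1.5388i, -3.1180-2.9919i]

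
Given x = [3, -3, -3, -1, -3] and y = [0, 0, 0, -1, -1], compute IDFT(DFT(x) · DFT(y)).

(x ⊛ y)[n] = Σ(m=0 to 4) x[m] · y[(n-m) mod 5]

Computing each output sample:
(x ⊛ y)[0] = 6
(x ⊛ y)[1] = 4
(x ⊛ y)[2] = 4
(x ⊛ y)[3] = 0
(x ⊛ y)[4] = 0

x ⊛ y = [6, 4, 4, 0, 0]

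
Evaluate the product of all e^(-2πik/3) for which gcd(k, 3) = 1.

The primitive 3rd roots of unity are ω_3^k for k coprime to 3: k ∈ {1, 2}
Their product equals the constant term of the cyclotomic polynomial Φ_3(x) up to sign.
For n ≥ 3, the product of all primitive nth roots of unity is 1. (For n=1 it is 1; for n=2 it is -1.)

1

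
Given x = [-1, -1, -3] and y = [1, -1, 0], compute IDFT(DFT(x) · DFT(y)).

(x ⊛ y)[n] = Σ(m=0 to 2) x[m] · y[(n-m) mod 3]

Computing each output sample:
(x ⊛ y)[0] = 2
(x ⊛ y)[1] = 0
(x ⊛ y)[2] = -2

x ⊛ y = [2, 0, -2]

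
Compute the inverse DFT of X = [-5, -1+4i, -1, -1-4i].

x[n] = (1/4) Σ(k=0 to 3) X[k] · e^(2πikn/4)

Computing each x[n]:
x[0] = -2
x[1] = -3
x[2] = -1
x[3] = 1

x = [-2, -3, -1, 1]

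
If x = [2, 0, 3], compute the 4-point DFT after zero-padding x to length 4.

Original 3-point DFT: [5, 0.5000+2.5981i, 0.5000-2.5981i]
Zero-padded 4-point DFT provides frequency interpolation.

DFT_4([x, 0, ...]) = [5, -1, 5, -1]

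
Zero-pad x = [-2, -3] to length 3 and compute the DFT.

Original 2-point DFT: [-5, 1]
Zero-padded 3-point DFT provides frequency interpolation.

DFT_3([x, 0, ...]) = [-5, -0.5000+2.5981i, -0.5000-2.5981i]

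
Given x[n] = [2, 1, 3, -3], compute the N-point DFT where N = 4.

X[k] = Σ(n=0 to 3) x[n] · ω_4^(nk)
where ω_4 = e^(-2πi/4)

Computing each X[k]:
X[0] = 3
X[1] = -1-4i
X[2] = 7
X[3] = -1+4i

X = [3, -1-4i, 7, -1+4i]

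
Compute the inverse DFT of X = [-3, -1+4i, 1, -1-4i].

x[n] = (1/4) Σ(k=0 to 3) X[k] · e^(2πikn/4)

Computing each x[n]:
x[0] = -1
x[1] = -3
x[2] = 0
x[3] = 1

x = [-1, -3, 0, 1]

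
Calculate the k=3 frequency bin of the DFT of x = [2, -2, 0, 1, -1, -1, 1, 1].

X[3] = Σ(n=0 to 7) x[n] · ω_8^(3n) where ω_8 = e^(-2πi/8)
= (2)·ω_8^0 + (-2)·ω_8^3 + (0)·ω_8^6 + (1)·ω_8^9 + (-1)·ω_8^12 + (-1)·ω_8^15 + (1)·ω_8^18 + (1)·ω_8^21

X[3] = 3.7071-0.2929i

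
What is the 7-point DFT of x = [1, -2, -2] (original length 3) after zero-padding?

Original 3-point DFT: [-3, 3, 3]
Zero-padded 7-point DFT provides frequency interpolation.

DFT_7([x, 0, ...]) = [-3, 0.1981+3.5135i, 3.2470+1.0821i, 1.5550-0.6959i, 1.5550+0.6959i, 3.2470-1.0821i, 0.1981-3.5135i]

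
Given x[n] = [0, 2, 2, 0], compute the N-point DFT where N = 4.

X[k] = Σ(n=0 to 3) x[n] · ω_4^(nk)
where ω_4 = e^(-2πi/4)

Computing each X[k]:
X[0] = 4
X[1] = -2-2i
X[2] = 0
X[3] = -2+2i

X = [4, -2-2i, 0, -2+2i]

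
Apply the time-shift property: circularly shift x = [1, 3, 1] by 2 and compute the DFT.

Time shift by 2: X_shifted[k] = ω_3^(2k) · X[k]
Shifted x = [3, 1, 1]

DFT(x[n-2]) = [5, 2, 2]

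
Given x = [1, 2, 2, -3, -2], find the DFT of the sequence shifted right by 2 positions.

Time shift by 2: X_shifted[k] = ω_5^(2k) · X[k]
Shifted x = [-3, -2, 1, 2, 2]

DFT(x[n-2]) = [0, -5.4271+4.3920i, -2.0729+1.4001i, -2.0729-1.4001i, -5.4271-4.3920i]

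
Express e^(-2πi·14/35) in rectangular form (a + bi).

ω_35^14 = e^(-2πi·14/35)
= cos(-2π·14/35) + i·sin(-2π·14/35)
= cos(-28π/35) + i·sin(-28π/35)

ω_35^14 = cos(-28π/35) + i·sin(-28π/35) = -0.8090-0.5878i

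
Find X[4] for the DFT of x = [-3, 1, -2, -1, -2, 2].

X[4] = Σ(n=0 to 5) x[n] · ω_6^(4n) where ω_6 = e^(-2πi/6)
= (-3)·ω_6^0 + (1)·ω_6^4 + (-2)·ω_6^8 + (-1)·ω_6^12 + (-2)·ω_6^16 + (2)·ω_6^20

X[4] = -3.5000-0.8660i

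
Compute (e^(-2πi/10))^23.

Since ω_10^10 = 1, powers reduce modulo 10.
23 mod 10 = 3
So ω_10^23 = ω_10^3 = e^(-2πi·3/10)

ω_10^23 = ω_10^3 = -0.3090-0.9511i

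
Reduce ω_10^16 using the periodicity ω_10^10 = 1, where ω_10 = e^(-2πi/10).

Since ω_10^10 = 1, powers reduce modulo 10.
16 mod 10 = 6
So ω_10^16 = ω_10^6 = e^(-2πi·6/10)

ω_10^16 = ω_10^6 = -0.8090+0.5878i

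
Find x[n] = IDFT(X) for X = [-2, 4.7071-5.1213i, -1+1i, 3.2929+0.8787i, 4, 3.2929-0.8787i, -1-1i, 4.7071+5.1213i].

x[n] = (1/8) Σ(k=0 to 7) X[k] · e^(2πikn/8)

Computing each x[n]:
x[0] = 2
x[1] = 0
x[2] = 2
x[3] = 0
x[4] = -2
x[5] = -2
x[6] = -1
x[7] = -1

x = [2, 0, 2, 0, -2, -2, -1, -1]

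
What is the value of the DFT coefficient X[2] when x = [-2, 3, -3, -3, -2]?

X[2] = Σ(n=0 to 4) x[n] · ω_5^(2n) where ω_5 = e^(-2πi/5)
= (-2)·ω_5^0 + (3)·ω_5^2 + (-3)·ω_5^4 + (-3)·ω_5^6 + (-2)·ω_5^8

X[2] = -4.6631-2.9389i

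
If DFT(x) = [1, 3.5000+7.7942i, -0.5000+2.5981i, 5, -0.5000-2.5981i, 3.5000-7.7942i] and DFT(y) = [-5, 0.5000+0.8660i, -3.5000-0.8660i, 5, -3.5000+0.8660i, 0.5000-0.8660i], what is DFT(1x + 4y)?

By linearity: DFT(1x + 4y) = 1·DFT(x) + 4·DFT(y)
= 1·[1, 3.5000+7.7942i, -0.5000+2.5981i, 5, -0.5000-2.5981i, 3.5000-7.7942i] + 4·[-5, 0.5000+0.8660i, -3.5000-0.8660i, 5, -3.5000+0.8660i, 0.5000-0.8660i]

Computing element-wise:
Z[0] = 1·(1) + 4·(-5) = -19
Z[1] = 1·(3.5000+7.7942i) + 4·(0.5000+0.8660i) = 5.5000+11.2582i
Z[2] = 1·(-0.5000+2.5981i) + 4·(-3.5000-0.8660i) = -14.5000-0.8659i
Z[3] = 1·(5) + 4·(5) = 25
Z[4] = 1·(-0.5000-2.5981i) + 4·(-3.5000+0.8660i) = -14.5000+0.8659i
Z[5] = 1·(3.5000-7.7942i) + 4·(0.5000-0.8660i) = 5.5000-11.2582i

DFT(1x + 4y) = 1·X + 4·Y = [-19, 5.5000+11.2582i, -14.5000-0.8659i, 25, -14.5000+0.8659i, 5.5000-11.2582i]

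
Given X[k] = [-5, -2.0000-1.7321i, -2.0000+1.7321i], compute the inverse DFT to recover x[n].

x[n] = (1/3) Σ(k=0 to 2) X[k] · e^(2πikn/3)

Computing each x[n]:
x[0] = -3
x[1] = 0
x[2] = -2

x = [-3, 0, -2]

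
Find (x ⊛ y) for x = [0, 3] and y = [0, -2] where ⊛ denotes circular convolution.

(x ⊛ y)[n] = Σ(m=0 to 1) x[m] · y[(n-m) mod 2]

Computing each output sample:
(x ⊛ y)[0] = -6
(x ⊛ y)[1] = 0

x ⊛ y = [-6, 0]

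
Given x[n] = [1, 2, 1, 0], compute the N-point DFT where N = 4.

X[k] = Σ(n=0 to 3) x[n] · ω_4^(nk)
where ω_4 = e^(-2πi/4)

Computing each X[k]:
X[0] = 4
X[1] = -2i
X[2] = 0
X[3] = 2i

X = [4, -2i, 0, 2i]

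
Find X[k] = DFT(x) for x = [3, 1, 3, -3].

X[k] = Σ(n=0 to 3) x[n] · ω_4^(nk)
where ω_4 = e^(-2πi/4)

Computing each X[k]:
X[0] = 4
X[1] = -4i
X[2] = 8
X[3] = 4i

X = [4, -4i, 8, 4i]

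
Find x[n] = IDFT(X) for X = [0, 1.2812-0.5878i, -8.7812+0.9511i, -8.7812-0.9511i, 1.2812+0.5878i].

x[n] = (1/5) Σ(k=0 to 4) X[k] · e^(2πikn/5)

Computing each x[n]:
x[0] = -3
x[1] = 3
x[2] = -1
x[3] = -2
x[4] = 3

x = [-3, 3, -1, -2, 3]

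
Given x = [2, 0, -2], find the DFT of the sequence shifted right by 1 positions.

Time shift by 1: X_shifted[k] = ω_3^(1k) · X[k]
Shifted x = [-2, 2, 0]

DFT(x[n-1]) = [0, -3.0000-1.7321i, -3.0000+1.7321i]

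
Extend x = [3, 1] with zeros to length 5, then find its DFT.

Original 2-point DFT: [4, 2]
Zero-padded 5-point DFT provides frequency interpolation.

DFT_5([x, 0, ...]) = [4, 3.3090-0.9511i, 2.1910-0.5878i, 2.1910+0.5878i, 3.3090+0.9511i]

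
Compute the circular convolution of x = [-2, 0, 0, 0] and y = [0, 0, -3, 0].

(x ⊛ y)[n] = Σ(m=0 to 3) x[m] · y[(n-m) mod 4]

Computing each output sample:
(x ⊛ y)[0] = 0
(x ⊛ y)[1] = 0
(x ⊛ y)[2] = 6
(x ⊛ y)[3] = 0

x ⊛ y = [0, 0, 6, 0]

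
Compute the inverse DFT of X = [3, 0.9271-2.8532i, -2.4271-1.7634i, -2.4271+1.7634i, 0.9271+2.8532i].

x[n] = (1/5) Σ(k=0 to 4) X[k] · e^(2πikn/5)

Computing each x[n]:
x[0] = 0
x[1] = 3
x[2] = 0
x[3] = 0
x[4] = 0

x = [0, 3, 0, 0, 0]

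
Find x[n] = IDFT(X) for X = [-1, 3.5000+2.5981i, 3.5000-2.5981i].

x[n] = (1/3) Σ(k=0 to 2) X[k] · e^(2πikn/3)

Computing each x[n]:
x[0] = 2
x[1] = -3
x[2] = 0

x = [2, -3, 0]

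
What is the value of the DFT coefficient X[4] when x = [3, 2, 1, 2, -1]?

X[4] = Σ(n=0 to 4) x[n] · ω_5^(4n) where ω_5 = e^(-2πi/5)
= (3)·ω_5^0 + (2)·ω_5^4 + (1)·ω_5^8 + (2)·ω_5^12 + (-1)·ω_5^16

X[4] = 0.8820+2.2654i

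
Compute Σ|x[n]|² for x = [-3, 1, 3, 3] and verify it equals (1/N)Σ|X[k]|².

Time domain:
Σ|x[n]|² = |-3|² + |1|² + |3|² + |3|² = 28.0000

Frequency domain:
(1/4)Σ|X[k]|² = (1/4)(|4|² + |-6+2i|² + |-4|² + |-6-2i|²) = (1/4)·112.0000 = 28.0000

Both sides agree, confirming Parseval's theorem.

Σ|x[n]|² = (1/N)Σ|X[k]|² = 28.0000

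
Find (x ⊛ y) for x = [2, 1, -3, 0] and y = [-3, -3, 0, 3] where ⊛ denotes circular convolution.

(x ⊛ y)[n] = Σ(m=0 to 3) x[m] · y[(n-m) mod 4]

Computing each output sample:
(x ⊛ y)[0] = -3
(x ⊛ y)[1] = -18
(x ⊛ y)[2] = 6
(x ⊛ y)[3] = 15

x ⊛ y = [-3, -18, 6, 15]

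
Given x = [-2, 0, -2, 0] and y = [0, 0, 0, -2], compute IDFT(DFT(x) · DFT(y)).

(x ⊛ y)[n] = Σ(m=0 to 3) x[m] · y[(n-m) mod 4]

Computing each output sample:
(x ⊛ y)[0] = 0
(x ⊛ y)[1] = 4
(x ⊛ y)[2] = 0
(x ⊛ y)[3] = 4

x ⊛ y = [0, 4, 0, 4]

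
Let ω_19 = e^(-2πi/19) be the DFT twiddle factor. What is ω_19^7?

ω_19^7 = e^(-2πi·7/19)
= cos(-2π·7/19) + i·sin(-2π·7/19)
= cos(-14π/19) + i·sin(-14π/19)

ω_19^7 = cos(-14π/19) + i·sin(-14π/19) = -0.6773-0.7357i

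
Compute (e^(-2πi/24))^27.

Since ω_24^24 = 1, powers reduce modulo 24.
27 mod 24 = 3
So ω_24^27 = ω_24^3 = e^(-2πi·3/24)

ω_24^27 = ω_24^3 = 0.7071-0.7071i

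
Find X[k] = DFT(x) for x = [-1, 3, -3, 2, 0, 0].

X[k] = Σ(n=0 to 5) x[n] · ω_6^(nk)
where ω_6 = e^(-2πi/6)

Computing each X[k]:
X[0] = 1
X[1] = 0
X[2] = 1.0000-5.1962i
X[3] = -9
X[4] = 1.0000+5.1962i
X[5] = 0

X = [1, 0, 1.0000-5.1962i, -9, 1.0000+5.1962i, 0]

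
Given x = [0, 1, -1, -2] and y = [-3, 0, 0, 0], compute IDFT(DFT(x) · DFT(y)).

(x ⊛ y)[n] = Σ(m=0 to 3) x[m] · y[(n-m) mod 4]

Computing each output sample:
(x ⊛ y)[0] = 0
(x ⊛ y)[1] = -3
(x ⊛ y)[2] = 3
(x ⊛ y)[3] = 6

x ⊛ y = [0, -3, 3, 6]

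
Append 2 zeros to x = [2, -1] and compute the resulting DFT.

Original 2-point DFT: [1, 3]
Zero-padded 4-point DFT provides frequency interpolation.

DFT_4([x, 0, ...]) = [1, 2+1i, 3, 2-1i]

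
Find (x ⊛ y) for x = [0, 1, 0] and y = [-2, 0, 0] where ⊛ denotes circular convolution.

(x ⊛ y)[n] = Σ(m=0 to 2) x[m] · y[(n-m) mod 3]

Computing each output sample:
(x ⊛ y)[0] = 0
(x ⊛ y)[1] = -2
(x ⊛ y)[2] = 0

x ⊛ y = [0, -2, 0]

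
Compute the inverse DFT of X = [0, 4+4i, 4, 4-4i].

x[n] = (1/4) Σ(k=0 to 3) X[k] · e^(2πikn/4)

Computing each x[n]:
x[0] = 3
x[1] = -3
x[2] = -1
x[3] = 1

x = [3, -3, -1, 1]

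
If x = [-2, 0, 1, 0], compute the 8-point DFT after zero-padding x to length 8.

Original 4-point DFT: [-1, -3, -1, -3]
Zero-padded 8-point DFT provides frequency interpolation.

DFT_8([x, 0, ...]) = [-1, -2-1i, -3, -2+1i, -1, -2-1i, -3, -2+1i]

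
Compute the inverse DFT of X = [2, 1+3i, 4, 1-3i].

x[n] = (1/4) Σ(k=0 to 3) X[k] · e^(2πikn/4)

Computing each x[n]:
x[0] = 2
x[1] = -2
x[2] = 1
x[3] = 1

x = [2, -2, 1, 1]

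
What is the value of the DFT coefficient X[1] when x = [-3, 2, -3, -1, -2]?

X[1] = Σ(n=0 to 4) x[n] · ω_5^(1n) where ω_5 = e^(-2πi/5)
= (-3)·ω_5^0 + (2)·ω_5^1 + (-3)·ω_5^2 + (-1)·ω_5^3 + (-2)·ω_5^4

X[1] = 0.2361-2.6287i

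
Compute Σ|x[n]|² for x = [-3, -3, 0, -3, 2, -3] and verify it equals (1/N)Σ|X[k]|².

Time domain:
Σ|x[n]|² = |-3|² + |-3|² + |0|² + |-3|² + |2|² + |-3|² = 40.0000

Frequency domain:
(1/6)Σ|X[k]|² = (1/6)(|-10|² + |-4.0000+1.7321i|² + |-4.0000-1.7321i|² + |8|² + |-4.0000+1.7321i|² + |-4.0000-1.7321i|²) = (1/6)·240.0000 = 40.0000

Both sides agree, confirming Parseval's theorem.

Σ|x[n]|² = (1/N)Σ|X[k]|² = 40.0000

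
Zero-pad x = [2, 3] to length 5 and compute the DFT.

Original 2-point DFT: [5, -1]
Zero-padded 5-point DFT provides frequency interpolation.

DFT_5([x, 0, ...]) = [5, 2.9271-2.8532i, -0.4271-1.7634i, -0.4271+1.7634i, 2.9271+2.8532i]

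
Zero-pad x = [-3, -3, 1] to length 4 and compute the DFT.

Original 3-point DFT: [-5, -2.0000+3.4641i, -2.0000-3.4641i]
Zero-padded 4-point DFT provides frequency interpolation.

DFT_4([x, 0, ...]) = [-5, -4+3i, 1, -4-3i]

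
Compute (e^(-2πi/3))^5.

Since ω_3^3 = 1, powers reduce modulo 3.
5 mod 3 = 2
So ω_3^5 = ω_3^2 = e^(-2πi·2/3)

ω_3^5 = ω_3^2 = -0.5000+0.8660i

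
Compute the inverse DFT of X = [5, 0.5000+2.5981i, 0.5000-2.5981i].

x[n] = (1/3) Σ(k=0 to 2) X[k] · e^(2πikn/3)

Computing each x[n]:
x[0] = 2
x[1] = 0
x[2] = 3

x = [2, 0, 3]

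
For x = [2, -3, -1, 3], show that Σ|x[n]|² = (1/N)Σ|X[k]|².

Time domain:
Σ|x[n]|² = |2|² + |-3|² + |-1|² + |3|² = 23.0000

Frequency domain:
(1/4)Σ|X[k]|² = (1/4)(|1|² + |3+6i|² + |1|² + |3-6i|²) = (1/4)·92.0000 = 23.0000

Both sides agree, confirming Parseval's theorem.

Σ|x[n]|² = (1/N)Σ|X[k]|² = 23.0000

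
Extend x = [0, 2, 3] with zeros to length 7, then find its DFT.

Original 3-point DFT: [5, -2.5000+0.8660i, -2.5000-0.8660i]
Zero-padded 7-point DFT provides frequency interpolation.

DFT_7([x, 0, ...]) = [5, 0.5794-4.4884i, -3.1479-0.6482i, 0.0685+1.4777i, 0.0685-1.4777i, -3.1479+0.6482i, 0.5794+4.4884i]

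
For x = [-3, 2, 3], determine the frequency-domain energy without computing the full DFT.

Parseval: Σ|x[n]|² = (1/N)Σ|X[k]|², so Σ|X[k]|² = N·Σ|x[n]|² = 3·22.0000

Σ|X[k]|² = N·Σ|x[n]|² = 3·22.0000 = 66.0000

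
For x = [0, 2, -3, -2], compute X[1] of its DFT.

X[1] = Σ(n=0 to 3) x[n] · ω_4^(1n) where ω_4 = e^(-2πi/4)
= (0)·ω_4^0 + (2)·ω_4^1 + (-3)·ω_4^2 + (-2)·ω_4^3

X[1] = 3-4i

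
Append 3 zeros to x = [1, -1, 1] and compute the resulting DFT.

Original 3-point DFT: [1, 1.0000+1.7321i, 1.0000-1.7321i]
Zero-padded 6-point DFT provides frequency interpolation.

DFT_6([x, 0, ...]) = [1, 0, 1.0000+1.7321i, 3, 1.0000-1.7321i, 0]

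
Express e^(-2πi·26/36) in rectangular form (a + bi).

ω_36^26 = e^(-2πi·26/36)
= cos(-2π·26/36) + i·sin(-2π·26/36)
= cos(-52π/36) + i·sin(-52π/36)

ω_36^26 = cos(-52π/36) + i·sin(-52π/36) = -0.1736+0.9848i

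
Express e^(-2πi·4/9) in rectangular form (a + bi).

ω_9^4 = e^(-2πi·4/9)
= cos(-2π·4/9) + i·sin(-2π·4/9)
= cos(-8π/9) + i·sin(-8π/9)

ω_9^4 = cos(-8π/9) + i·sin(-8π/9) = -0.9397-0.3420i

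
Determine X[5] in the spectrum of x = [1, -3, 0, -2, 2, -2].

X[5] = Σ(n=0 to 5) x[n] · ω_6^(5n) where ω_6 = e^(-2πi/6)
= (1)·ω_6^0 + (-3)·ω_6^5 + (0)·ω_6^10 + (-2)·ω_6^15 + (2)·ω_6^20 + (-2)·ω_6^25

X[5] = -0.5000-2.5981i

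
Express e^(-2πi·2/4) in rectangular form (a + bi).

ω_4^2 = e^(-2πi·2/4)
= cos(-2π·2/4) + i·sin(-2π·2/4)
= cos(-4π/4) + i·sin(-4π/4)

ω_4^2 = cos(-4π/4) + i·sin(-4π/4) = -1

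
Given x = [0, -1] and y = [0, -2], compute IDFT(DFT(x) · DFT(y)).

(x ⊛ y)[n] = Σ(m=0 to 1) x[m] · y[(n-m) mod 2]

Computing each output sample:
(x ⊛ y)[0] = 2
(x ⊛ y)[1] = 0

x ⊛ y = [2, 0]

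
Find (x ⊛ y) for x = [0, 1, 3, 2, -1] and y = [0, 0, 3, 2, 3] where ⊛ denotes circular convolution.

(x ⊛ y)[n] = Σ(m=0 to 4) x[m] · y[(n-m) mod 5]

Computing each output sample:
(x ⊛ y)[0] = 15
(x ⊛ y)[1] = 10
(x ⊛ y)[2] = 4
(x ⊛ y)[3] = 0
(x ⊛ y)[4] = 11

x ⊛ y = [15, 10, 4, 0, 11]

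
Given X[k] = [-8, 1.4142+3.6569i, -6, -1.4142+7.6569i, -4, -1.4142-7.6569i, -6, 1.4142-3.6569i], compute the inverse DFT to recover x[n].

x[n] = (1/8) Σ(k=0 to 7) X[k] · e^(2πikn/8)

Computing each x[n]:
x[0] = -3
x[1] = -2
x[2] = 1
x[3] = -3
x[4] = -3
x[5] = 1
x[6] = -1
x[7] = 2

x = [-3, -2, 1, -3, -3, 1, -1, 2]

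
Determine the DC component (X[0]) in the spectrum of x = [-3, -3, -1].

X[0] = Σ(n=0 to 2) x[n] · ω_3^0 = Σ x[n]
= (-3) + (-3) + (-1)

X[0] = -7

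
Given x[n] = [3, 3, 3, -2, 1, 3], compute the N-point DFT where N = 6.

X[k] = Σ(n=0 to 5) x[n] · ω_6^(nk)
where ω_6 = e^(-2πi/6)

Computing each X[k]:
X[0] = 11
X[1] = 6.0000-1.7321i
X[2] = -4.0000+1.7321i
X[3] = 3
X[4] = -4.0000-1.7321i
X[5] = 6.0000+1.7321i

X = [11, 6.0000-1.7321i, -4.0000+1.7321i, 3, -4.0000-1.7321i, 6.0000+1.7321i]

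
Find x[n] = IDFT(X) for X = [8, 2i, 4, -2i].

x[n] = (1/4) Σ(k=0 to 3) X[k] · e^(2πikn/4)

Computing each x[n]:
x[0] = 3
x[1] = 0
x[2] = 3
x[3] = 2

x = [3, 0, 3, 2]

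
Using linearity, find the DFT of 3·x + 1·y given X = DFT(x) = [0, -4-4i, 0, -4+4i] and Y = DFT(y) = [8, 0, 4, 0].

By linearity: DFT(3x + 1y) = 3·DFT(x) + 1·DFT(y)
= 3·[0, -4-4i, 0, -4+4i] + 1·[8, 0, 4, 0]

Computing element-wise:
Z[0] = 3·(0) + 1·(8) = 8
Z[1] = 3·(-4-4i) + 1·(0) = -12-12i
Z[2] = 3·(0) + 1·(4) = 4
Z[3] = 3·(-4+4i) + 1·(0) = -12+12i

DFT(3x + 1y) = 3·X + 1·Y = [8, -12-12i, 4, -12+12i]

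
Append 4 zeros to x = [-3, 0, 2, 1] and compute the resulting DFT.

Original 4-point DFT: [0, -5+1i, -2, -5-1i]
Zero-padded 8-point DFT provides frequency interpolation.

DFT_8([x, 0, ...]) = [0, -3.7071-2.7071i, -5+1i, -2.2929+1.2929i, -2, -2.2929-1.2929i, -5-1i, -3.7071+2.7071i]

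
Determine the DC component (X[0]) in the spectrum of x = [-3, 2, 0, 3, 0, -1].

X[0] = Σ(n=0 to 5) x[n] · ω_6^0 = Σ x[n]
= (-3) + (2) + (0) + (3) + (0) + (-1)

X[0] = 1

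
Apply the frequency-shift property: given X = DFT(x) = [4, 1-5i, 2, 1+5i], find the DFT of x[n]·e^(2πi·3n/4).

Modulation property: DFT(ω_4^(-3n)·x[n]) = X[(k-3) mod 4], so circularly shift X by 3 positions.

X[k-3] = [1-5i, 2, 1+5i, 4]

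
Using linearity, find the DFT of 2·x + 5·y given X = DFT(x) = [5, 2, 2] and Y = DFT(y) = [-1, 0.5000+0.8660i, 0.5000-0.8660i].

By linearity: DFT(2x + 5y) = 2·DFT(x) + 5·DFT(y)
= 2·[5, 2, 2] + 5·[-1, 0.5000+0.8660i, 0.5000-0.8660i]

Computing element-wise:
Z[0] = 2·(5) + 5·(-1) = 5
Z[1] = 2·(2) + 5·(0.5000+0.8660i) = 6.5000+4.3300i
Z[2] = 2·(2) + 5·(0.5000-0.8660i) = 6.5000-4.3300i

DFT(2x + 5y) = 2·X + 5·Y = [5, 6.5000+4.3300i, 6.5000-4.3300i]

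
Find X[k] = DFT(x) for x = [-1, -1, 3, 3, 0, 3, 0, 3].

X[k] = Σ(n=0 to 7) x[n] · ω_8^(nk)
where ω_8 = e^(-2πi/8)

Computing each X[k]:
X[0] = 10
X[1] = -3.8284-0.1716i
X[2] = -4+4i
X[3] = 1.8284+5.8284i
X[4] = -6
X[5] = 1.8284-5.8284i
X[6] = -4-4i
X[7] = -3.8284+0.1716i

X = [10, -3.8284-0.1716i, -4+4i, 1.8284+5.8284i, -6, 1.8284-5.8284i, -4-4i, -3.8284+0.1716i]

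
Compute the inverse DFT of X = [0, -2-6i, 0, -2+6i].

x[n] = (1/4) Σ(k=0 to 3) X[k] · e^(2πikn/4)

Computing each x[n]:
x[0] = -1
x[1] = 3
x[2] = 1
x[3] = -3

x = [-1, 3, 1, -3]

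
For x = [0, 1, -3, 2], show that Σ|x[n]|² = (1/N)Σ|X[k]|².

Time domain:
Σ|x[n]|² = |0|² + |1|² + |-3|² + |2|² = 14.0000

Frequency domain:
(1/4)Σ|X[k]|² = (1/4)(|0|² + |3+1i|² + |-6|² + |3-1i|²) = (1/4)·56.0000 = 14.0000

Both sides agree, confirming Parseval's theorem.

Σ|x[n]|² = (1/N)Σ|X[k]|² = 14.0000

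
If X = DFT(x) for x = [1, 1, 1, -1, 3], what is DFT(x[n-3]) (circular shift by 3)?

Time shift by 3: X_shifted[k] = ω_5^(3k) · X[k]
Shifted x = [1, -1, 3, 1, 1]

DFT(x[n-3]) = [5, -2.2361+0.7265i, 2.2361+3.0777i, 2.2361-3.0777i, -2.2361-0.7265i]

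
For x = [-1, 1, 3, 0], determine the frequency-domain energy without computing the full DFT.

Parseval: Σ|x[n]|² = (1/N)Σ|X[k]|², so Σ|X[k]|² = N·Σ|x[n]|² = 4·11.0000

Σ|X[k]|² = N·Σ|x[n]|² = 4·11.0000 = 44.0000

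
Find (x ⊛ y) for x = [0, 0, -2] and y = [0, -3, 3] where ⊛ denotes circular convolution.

(x ⊛ y)[n] = Σ(m=0 to 2) x[m] · y[(n-m) mod 3]

Computing each output sample:
(x ⊛ y)[0] = 6
(x ⊛ y)[1] = -6
(x ⊛ y)[2] = 0

x ⊛ y = [6, -6, 0]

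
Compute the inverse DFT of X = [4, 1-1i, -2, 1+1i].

x[n] = (1/4) Σ(k=0 to 3) X[k] · e^(2πikn/4)

Computing each x[n]:
x[0] = 1
x[1] = 2
x[2] = 0
x[3] = 1

x = [1, 2, 0, 1]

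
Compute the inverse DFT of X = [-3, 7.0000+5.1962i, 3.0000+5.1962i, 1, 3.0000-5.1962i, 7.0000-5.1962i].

x[n] = (1/6) Σ(k=0 to 5) X[k] · e^(2πikn/6)

Computing each x[n]:
x[0] = 3
x[1] = -3
x[2] = -2
x[3] = -2
x[4] = -2
x[5] = 3

x = [3, -3, -2, -2, -2, 3]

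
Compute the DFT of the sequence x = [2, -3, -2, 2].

X[k] = Σ(n=0 to 3) x[n] · ω_4^(nk)
where ω_4 = e^(-2πi/4)

Computing each X[k]:
X[0] = -1
X[1] = 4+5i
X[2] = 1
X[3] = 4-5i

X = [-1, 4+5i, 1, 4-5i]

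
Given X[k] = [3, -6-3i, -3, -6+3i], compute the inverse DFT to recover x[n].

x[n] = (1/4) Σ(k=0 to 3) X[k] · e^(2πikn/4)

Computing each x[n]:
x[0] = -3
x[1] = 3
x[2] = 3
x[3] = 0

x = [-3, 3, 3, 0]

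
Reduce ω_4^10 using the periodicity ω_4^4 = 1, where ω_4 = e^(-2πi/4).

Since ω_4^4 = 1, powers reduce modulo 4.
10 mod 4 = 2
So ω_4^10 = ω_4^2 = e^(-2πi·2/4)

ω_4^10 = ω_4^2 = -1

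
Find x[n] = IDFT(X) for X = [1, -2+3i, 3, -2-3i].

x[n] = (1/4) Σ(k=0 to 3) X[k] · e^(2πikn/4)

Computing each x[n]:
x[0] = 0
x[1] = -2
x[2] = 2
x[3] = 1

x = [0, -2, 2, 1]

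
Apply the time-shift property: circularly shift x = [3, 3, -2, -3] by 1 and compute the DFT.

Time shift by 1: X_shifted[k] = ω_4^(1k) · X[k]
Shifted x = [-3, 3, 3, -2]

DFT(x[n-1]) = [1, -6-5i, -1, -6+5i]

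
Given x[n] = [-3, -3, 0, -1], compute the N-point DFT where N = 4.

X[k] = Σ(n=0 to 3) x[n] · ω_4^(nk)
where ω_4 = e^(-2πi/4)

Computing each X[k]:
X[0] = -7
X[1] = -3+2i
X[2] = 1
X[3] = -3-2i

X = [-7, -3+2i, 1, -3-2i]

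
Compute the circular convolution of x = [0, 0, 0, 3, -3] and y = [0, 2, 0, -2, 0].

(x ⊛ y)[n] = Σ(m=0 to 4) x[m] · y[(n-m) mod 5]

Computing each output sample:
(x ⊛ y)[0] = -6
(x ⊛ y)[1] = -6
(x ⊛ y)[2] = 6
(x ⊛ y)[3] = 0
(x ⊛ y)[4] = 6

x ⊛ y = [-6, -6, 6, 0, 6]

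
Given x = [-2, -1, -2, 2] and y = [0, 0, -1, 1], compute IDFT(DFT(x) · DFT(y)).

(x ⊛ y)[n] = Σ(m=0 to 3) x[m] · y[(n-m) mod 4]

Computing each output sample:
(x ⊛ y)[0] = 1
(x ⊛ y)[1] = -4
(x ⊛ y)[2] = 4
(x ⊛ y)[3] = -1

x ⊛ y = [1, -4, 4, -1]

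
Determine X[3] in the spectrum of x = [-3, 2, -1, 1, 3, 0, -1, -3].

X[3] = Σ(n=0 to 7) x[n] · ω_8^(3n) where ω_8 = e^(-2πi/8)
= (-3)·ω_8^0 + (2)·ω_8^3 + (-1)·ω_8^6 + (1)·ω_8^9 + (3)·ω_8^12 + (0)·ω_8^15 + (-1)·ω_8^18 + (-3)·ω_8^21

X[3] = -4.5858-4.2426i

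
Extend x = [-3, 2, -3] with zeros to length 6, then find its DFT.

Original 3-point DFT: [-4, -2.5000-4.3301i, -2.5000+4.3301i]
Zero-padded 6-point DFT provides frequency interpolation.

DFT_6([x, 0, ...]) = [-4, -0.5000+0.8660i, -2.5000-4.3301i, -8, -2.5000+4.3301i, -0.5000-0.8660i]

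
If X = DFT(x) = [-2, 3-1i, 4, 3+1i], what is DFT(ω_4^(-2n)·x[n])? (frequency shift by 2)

Modulation property: DFT(ω_4^(-2n)·x[n]) = X[(k-2) mod 4], so circularly shift X by 2 positions.

X[k-2] = [4, 3+1i, -2, 3-1i]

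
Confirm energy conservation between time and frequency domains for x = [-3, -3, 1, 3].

Time domain:
Σ|x[n]|² = |-3|² + |-3|² + |1|² + |3|² = 28.0000

Frequency domain:
(1/4)Σ|X[k]|² = (1/4)(|-2|² + |-4+6i|² + |-2|² + |-4-6i|²) = (1/4)·112.0000 = 28.0000

Both sides agree, confirming Parseval's theorem.

Σ|x[n]|² = (1/N)Σ|X[k]|² = 28.0000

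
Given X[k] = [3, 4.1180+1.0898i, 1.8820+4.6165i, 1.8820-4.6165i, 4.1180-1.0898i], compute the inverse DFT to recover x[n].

x[n] = (1/5) Σ(k=0 to 4) X[k] · e^(2πikn/5)

Computing each x[n]:
x[0] = 3
x[1] = -1
x[2] = 1
x[3] = -2
x[4] = 2

x = [3, -1, 1, -2, 2]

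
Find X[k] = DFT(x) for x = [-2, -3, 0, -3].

X[k] = Σ(n=0 to 3) x[n] · ω_4^(nk)
where ω_4 = e^(-2πi/4)

Computing each X[k]:
X[0] = -8
X[1] = -2
X[2] = 4
X[3] = -2

X = [-8, -2, 4, -2]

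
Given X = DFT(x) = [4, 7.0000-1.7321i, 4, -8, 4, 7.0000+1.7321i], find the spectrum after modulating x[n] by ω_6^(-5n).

Modulation property: DFT(ω_6^(-5n)·x[n]) = X[(k-5) mod 6], so circularly shift X by 5 positions.

X[k-5] = [7.0000-1.7321i, 4, -8, 4, 7.0000+1.7321i, 4]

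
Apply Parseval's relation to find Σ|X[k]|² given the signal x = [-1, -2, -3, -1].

Parseval: Σ|x[n]|² = (1/N)Σ|X[k]|², so Σ|X[k]|² = N·Σ|x[n]|² = 4·15.0000

Σ|X[k]|² = N·Σ|x[n]|² = 4·15.0000 = 60.0000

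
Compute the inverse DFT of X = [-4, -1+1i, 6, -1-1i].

x[n] = (1/4) Σ(k=0 to 3) X[k] · e^(2πikn/4)

Computing each x[n]:
x[0] = 0
x[1] = -3
x[2] = 1
x[3] = -2

x = [0, -3, 1, -2]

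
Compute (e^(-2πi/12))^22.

Since ω_12^12 = 1, powers reduce modulo 12.
22 mod 12 = 10
So ω_12^22 = ω_12^10 = e^(-2πi·10/12)

ω_12^22 = ω_12^10 = 0.5000+0.8660i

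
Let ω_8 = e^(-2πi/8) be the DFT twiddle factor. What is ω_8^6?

ω_8^6 = e^(-2πi·6/8)
= cos(-2π·6/8) + i·sin(-2π·6/8)
= cos(-12π/8) + i·sin(-12π/8)

ω_8^6 = cos(-12π/8) + i·sin(-12π/8) = 1i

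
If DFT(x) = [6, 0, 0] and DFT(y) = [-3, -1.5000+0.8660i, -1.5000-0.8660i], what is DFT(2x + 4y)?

By linearity: DFT(2x + 4y) = 2·DFT(x) + 4·DFT(y)
= 2·[6, 0, 0] + 4·[-3, -1.5000+0.8660i, -1.5000-0.8660i]

Computing element-wise:
Z[0] = 2·(6) + 4·(-3) = 0
Z[1] = 2·(0) + 4·(-1.5000+0.8660i) = -6.0000+3.4640i
Z[2] = 2·(0) + 4·(-1.5000-0.8660i) = -6.0000-3.4640i

DFT(2x + 4y) = 2·X + 4·Y = [0, -6.0000+3.4640i, -6.0000-3.4640i]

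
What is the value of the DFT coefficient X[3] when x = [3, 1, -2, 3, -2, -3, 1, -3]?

X[3] = Σ(n=0 to 7) x[n] · ω_8^(3n) where ω_8 = e^(-2πi/8)
= (3)·ω_8^0 + (1)·ω_8^3 + (-2)·ω_8^6 + (3)·ω_8^9 + (-2)·ω_8^12 + (-3)·ω_8^15 + (1)·ω_8^18 + (-3)·ω_8^21

X[3] = 6.4142-10.0711i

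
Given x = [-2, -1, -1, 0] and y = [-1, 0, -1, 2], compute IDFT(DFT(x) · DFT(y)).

(x ⊛ y)[n] = Σ(m=0 to 3) x[m] · y[(n-m) mod 4]

Computing each output sample:
(x ⊛ y)[0] = 1
(x ⊛ y)[1] = -1
(x ⊛ y)[2] = 3
(x ⊛ y)[3] = -3

x ⊛ y = [1, -1, 3, -3]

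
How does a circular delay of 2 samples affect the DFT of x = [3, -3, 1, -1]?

Time shift by 2: X_shifted[k] = ω_4^(2k) · X[k]
Shifted x = [1, -1, 3, -3]

DFT(x[n-2]) = [0, -2-2i, 8, -2+2i]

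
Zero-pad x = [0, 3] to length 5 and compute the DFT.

Original 2-point DFT: [3, -3]
Zero-padded 5-point DFT provides frequency interpolation.

DFT_5([x, 0, ...]) = [3, 0.9271-2.8532i, -2.4271-1.7634i, -2.4271+1.7634i, 0.9271+2.8532i]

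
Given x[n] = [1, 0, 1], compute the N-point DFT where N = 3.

X[k] = Σ(n=0 to 2) x[n] · ω_3^(nk)
where ω_3 = e^(-2πi/3)

Computing each X[k]:
X[0] = 2
X[1] = 0.5000+0.8660i
X[2] = 0.5000-0.8660i

X = [2, 0.5000+0.8660i, 0.5000-0.8660i]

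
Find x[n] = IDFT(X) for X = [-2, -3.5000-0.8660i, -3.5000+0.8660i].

x[n] = (1/3) Σ(k=0 to 2) X[k] · e^(2πikn/3)

Computing each x[n]:
x[0] = -3
x[1] = 1
x[2] = 0

x = [-3, 1, 0]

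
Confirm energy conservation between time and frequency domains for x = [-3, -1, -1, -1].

Time domain:
Σ|x[n]|² = |-3|² + |-1|² + |-1|² + |-1|² = 12.0000

Frequency domain:
(1/4)Σ|X[k]|² = (1/4)(|-6|² + |-2|² + |-2|² + |-2|²) = (1/4)·48.0000 = 12.0000

Both sides agree, confirming Parseval's theorem.

Σ|x[n]|² = (1/N)Σ|X[k]|² = 12.0000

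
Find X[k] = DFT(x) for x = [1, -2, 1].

X[k] = Σ(n=0 to 2) x[n] · ω_3^(nk)
where ω_3 = e^(-2πi/3)

Computing each X[k]:
X[0] = 0
X[1] = 1.5000+2.5981i
X[2] = 1.5000-2.5981i

X = [0, 1.5000+2.5981i, 1.5000-2.5981i]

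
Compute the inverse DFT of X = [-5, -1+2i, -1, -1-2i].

x[n] = (1/4) Σ(k=0 to 3) X[k] · e^(2πikn/4)

Computing each x[n]:
x[0] = -2
x[1] = -2
x[2] = -1
x[3] = 0

x = [-2, -2, -1, 0]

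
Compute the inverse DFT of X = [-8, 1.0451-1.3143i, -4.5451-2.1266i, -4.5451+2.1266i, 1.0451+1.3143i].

x[n] = (1/5) Σ(k=0 to 4) X[k] · e^(2πikn/5)

Computing each x[n]:
x[0] = -3
x[1] = 1
x[2] = -3
x[3] = -2
x[4] = -1

x = [-3, 1, -3, -2, -1]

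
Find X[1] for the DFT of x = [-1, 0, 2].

X[1] = Σ(n=0 to 2) x[n] · ω_3^(1n) where ω_3 = e^(-2πi/3)
= (-1)·ω_3^0 + (0)·ω_3^1 + (2)·ω_3^2

X[1] = -2.0000+1.7321i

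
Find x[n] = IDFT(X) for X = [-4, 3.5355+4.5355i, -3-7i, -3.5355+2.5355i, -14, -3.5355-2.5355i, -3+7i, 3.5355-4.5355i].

x[n] = (1/8) Σ(k=0 to 7) X[k] · e^(2πikn/8)

Computing each x[n]:
x[0] = -3
x[1] = 3
x[2] = -2
x[3] = -3
x[4] = -3
x[5] = 3
x[6] = -1
x[7] = 2

x = [-3, 3, -2, -3, -3, 3, -1, 2]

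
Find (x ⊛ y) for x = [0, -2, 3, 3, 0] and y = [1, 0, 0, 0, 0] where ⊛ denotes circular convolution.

(x ⊛ y)[n] = Σ(m=0 to 4) x[m] · y[(n-m) mod 5]

Computing each output sample:
(x ⊛ y)[0] = 0
(x ⊛ y)[1] = -2
(x ⊛ y)[2] = 3
(x ⊛ y)[3] = 3
(x ⊛ y)[4] = 0

x ⊛ y = [0, -2, 3, 3, 0]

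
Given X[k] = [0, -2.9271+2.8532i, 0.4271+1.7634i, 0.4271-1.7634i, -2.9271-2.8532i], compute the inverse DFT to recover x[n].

x[n] = (1/5) Σ(k=0 to 4) X[k] · e^(2πikn/5)

Computing each x[n]:
x[0] = -1
x[1] = -2
x[2] = 1
x[3] = 1
x[4] = 1

x = [-1, -2, 1, 1, 1]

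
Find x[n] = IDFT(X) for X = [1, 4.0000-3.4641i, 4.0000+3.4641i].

x[n] = (1/3) Σ(k=0 to 2) X[k] · e^(2πikn/3)

Computing each x[n]:
x[0] = 3
x[1] = 1
x[2] = -3

x = [3, 1, -3]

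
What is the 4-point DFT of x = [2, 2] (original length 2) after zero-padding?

Original 2-point DFT: [4, 0]
Zero-padded 4-point DFT provides frequency interpolation.

DFT_4([x, 0, ...]) = [4, 2-2i, 0, 2+2i]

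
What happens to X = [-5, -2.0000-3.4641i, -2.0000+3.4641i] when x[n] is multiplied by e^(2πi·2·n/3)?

Modulation property: DFT(ω_3^(-2n)·x[n]) = X[(k-2) mod 3], so circularly shift X by 2 positions.

X[k-2] = [-2.0000-3.4641i, -2.0000+3.4641i, -5]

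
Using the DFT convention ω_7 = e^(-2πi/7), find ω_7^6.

ω_7^6 = e^(-2πi·6/7)
= cos(-2π·6/7) + i·sin(-2π·6/7)
= cos(-12π/7) + i·sin(-12π/7)

ω_7^6 = cos(-12π/7) + i·sin(-12π/7) = 0.6235+0.7818i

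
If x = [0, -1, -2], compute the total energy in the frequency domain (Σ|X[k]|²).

Parseval: Σ|x[n]|² = (1/N)Σ|X[k]|², so Σ|X[k]|² = N·Σ|x[n]|² = 3·5.0000

Σ|X[k]|² = N·Σ|x[n]|² = 3·5.0000 = 15.0000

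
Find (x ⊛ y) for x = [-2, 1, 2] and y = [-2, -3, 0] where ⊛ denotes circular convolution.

(x ⊛ y)[n] = Σ(m=0 to 2) x[m] · y[(n-m) mod 3]

Computing each output sample:
(x ⊛ y)[0] = -2
(x ⊛ y)[1] = 4
(x ⊛ y)[2] = -7

x ⊛ y = [-2, 4, -7]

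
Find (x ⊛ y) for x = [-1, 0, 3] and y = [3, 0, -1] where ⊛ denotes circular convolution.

(x ⊛ y)[n] = Σ(m=0 to 2) x[m] · y[(n-m) mod 3]

Computing each output sample:
(x ⊛ y)[0] = -3
(x ⊛ y)[1] = -3
(x ⊛ y)[2] = 10

x ⊛ y = [-3, -3, 10]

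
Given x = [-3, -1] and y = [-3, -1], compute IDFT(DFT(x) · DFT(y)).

(x ⊛ y)[n] = Σ(m=0 to 1) x[m] · y[(n-m) mod 2]

Computing each output sample:
(x ⊛ y)[0] = 10
(x ⊛ y)[1] = 6

x ⊛ y = [10, 6]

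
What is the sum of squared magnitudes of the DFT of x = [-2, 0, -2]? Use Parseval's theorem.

Parseval: Σ|x[n]|² = (1/N)Σ|X[k]|², so Σ|X[k]|² = N·Σ|x[n]|² = 3·8.0000

Σ|X[k]|² = N·Σ|x[n]|² = 3·8.0000 = 24.0000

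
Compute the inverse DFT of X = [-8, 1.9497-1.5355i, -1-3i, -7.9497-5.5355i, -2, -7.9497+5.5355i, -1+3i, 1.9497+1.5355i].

x[n] = (1/8) Σ(k=0 to 7) X[k] · e^(2πikn/8)

Computing each x[n]:
x[0] = -3
x[1] = 3
x[2] = -2
x[3] = -2
x[4] = 0
x[5] = -3
x[6] = 0
x[7] = -1

x = [-3, 3, -2, -2, 0, -3, 0, -1]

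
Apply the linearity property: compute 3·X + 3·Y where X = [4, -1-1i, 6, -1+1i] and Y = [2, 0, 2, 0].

By linearity: DFT(3x + 3y) = 3·DFT(x) + 3·DFT(y)
= 3·[4, -1-1i, 6, -1+1i] + 3·[2, 0, 2, 0]

Computing element-wise:
Z[0] = 3·(4) + 3·(2) = 18
Z[1] = 3·(-1-1i) + 3·(0) = -3-3i
Z[2] = 3·(6) + 3·(2) = 24
Z[3] = 3·(-1+1i) + 3·(0) = -3+3i

DFT(3x + 3y) = 3·X + 3·Y = [18, -3-3i, 24, -3+3i]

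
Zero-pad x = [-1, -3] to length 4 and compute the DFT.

Original 2-point DFT: [-4, 2]
Zero-padded 4-point DFT provides frequency interpolation.

DFT_4([x, 0, ...]) = [-4, -1+3i, 2, -1-3i]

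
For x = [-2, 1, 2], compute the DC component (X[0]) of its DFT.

X[0] = Σ(n=0 to 2) x[n] · ω_3^0 = Σ x[n]
= (-2) + (1) + (2)

X[0] = 1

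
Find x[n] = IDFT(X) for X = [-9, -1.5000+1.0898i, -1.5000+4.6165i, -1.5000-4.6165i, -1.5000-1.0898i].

x[n] = (1/5) Σ(k=0 to 4) X[k] · e^(2πikn/5)

Computing each x[n]:
x[0] = -3
x[1] = -3
x[2] = 0
x[3] = -3
x[4] = 0

x = [-3, -3, 0, -3, 0]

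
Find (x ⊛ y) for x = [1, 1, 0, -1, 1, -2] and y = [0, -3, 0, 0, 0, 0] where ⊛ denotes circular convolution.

(x ⊛ y)[n] = Σ(m=0 to 5) x[m] · y[(n-m) mod 6]

Computing each output sample:
(x ⊛ y)[0] = 6
(x ⊛ y)[1] = -3
(x ⊛ y)[2] = -3
(x ⊛ y)[3] = 0
(x ⊛ y)[4] = 3
(x ⊛ y)[5] = -3

x ⊛ y = [6, -3, -3, 0, 3, -3]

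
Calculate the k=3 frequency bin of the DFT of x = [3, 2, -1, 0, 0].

X[3] = Σ(n=0 to 4) x[n] · ω_5^(3n) where ω_5 = e^(-2πi/5)
= (3)·ω_5^0 + (2)·ω_5^3 + (-1)·ω_5^6 + (0)·ω_5^9 + (0)·ω_5^12

X[3] = 1.0729+2.1266i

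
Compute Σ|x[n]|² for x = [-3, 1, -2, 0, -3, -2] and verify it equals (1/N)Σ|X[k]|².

Time domain:
Σ|x[n]|² = |-3|² + |1|² + |-2|² + |0|² + |-3|² + |-2|² = 27.0000

Frequency domain:
(1/6)Σ|X[k]|² = (1/6)(|-9|² + |-1.0000-3.4641i|² + |-1.7321i|² + |-7|² + |1.7321i|² + |-1.0000+3.4641i|²) = (1/6)·162.0000 = 27.0000

Both sides agree, confirming Parseval's theorem.

Σ|x[n]|² = (1/N)Σ|X[k]|² = 27.0000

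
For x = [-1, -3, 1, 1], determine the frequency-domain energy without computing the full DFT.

Parseval: Σ|x[n]|² = (1/N)Σ|X[k]|², so Σ|X[k]|² = N·Σ|x[n]|² = 4·12.0000

Σ|X[k]|² = N·Σ|x[n]|² = 4·12.0000 = 48.0000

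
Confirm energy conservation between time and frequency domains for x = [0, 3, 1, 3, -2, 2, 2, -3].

Time domain:
Σ|x[n]|² = |0|² + |3|² + |1|² + |3|² + |-2|² + |2|² + |2|² + |-3|² = 40.0000

Frequency domain:
(1/8)Σ|X[k]|² = (1/8)(|6|² + |-1.5355-3.9497i|² + |-5-5i|² + |5.5355-5.9497i|² + |-4|² + |5.5355+5.9497i|² + |-5+5i|² + |-1.5355+3.9497i|²) = (1/8)·320.0000 = 40.0000

Both sides agree, confirming Parseval's theorem.

Σ|x[n]|² = (1/N)Σ|X[k]|² = 40.0000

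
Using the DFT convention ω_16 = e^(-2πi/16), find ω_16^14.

ω_16^14 = e^(-2πi·14/16)
= cos(-2π·14/16) + i·sin(-2π·14/16)
= cos(-28π/16) + i·sin(-28π/16)

ω_16^14 = cos(-28π/16) + i·sin(-28π/16) = 0.7071+0.7071i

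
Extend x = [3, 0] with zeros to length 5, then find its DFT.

Original 2-point DFT: [3, 3]
Zero-padded 5-point DFT provides frequency interpolation.

DFT_5([x, 0, ...]) = [3, 3, 3, 3, 3]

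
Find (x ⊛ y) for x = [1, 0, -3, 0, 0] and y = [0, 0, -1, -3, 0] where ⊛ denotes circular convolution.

(x ⊛ y)[n] = Σ(m=0 to 4) x[m] · y[(n-m) mod 5]

Computing each output sample:
(x ⊛ y)[0] = 9
(x ⊛ y)[1] = 0
(x ⊛ y)[2] = -1
(x ⊛ y)[3] = -3
(x ⊛ y)[4] = 3

x ⊛ y = [9, 0, -1, -3, 3]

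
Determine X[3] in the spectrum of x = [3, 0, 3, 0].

X[3] = Σ(n=0 to 3) x[n] · ω_4^(3n) where ω_4 = e^(-2πi/4)
= (3)·ω_4^0 + (0)·ω_4^3 + (3)·ω_4^6 + (0)·ω_4^9

X[3] = 0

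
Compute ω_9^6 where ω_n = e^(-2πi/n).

ω_9^6 = e^(-2πi·6/9)
= cos(-2π·6/9) + i·sin(-2π·6/9)
= cos(-12π/9) + i·sin(-12π/9)

ω_9^6 = cos(-12π/9) + i·sin(-12π/9) = -0.5000+0.8660i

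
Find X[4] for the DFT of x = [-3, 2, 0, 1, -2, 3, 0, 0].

X[4] = Σ(n=0 to 7) x[n] · ω_8^(4n) where ω_8 = e^(-2πi/8)
= (-3)·ω_8^0 + (2)·ω_8^4 + (0)·ω_8^8 + (1)·ω_8^12 + (-2)·ω_8^16 + (3)·ω_8^20 + (0)·ω_8^24 + (0)·ω_8^28

X[4] = -11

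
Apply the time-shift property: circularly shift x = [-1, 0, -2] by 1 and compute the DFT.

Time shift by 1: X_shifted[k] = ω_3^(1k) · X[k]
Shifted x = [-2, -1, 0]

DFT(x[n-1]) = [-3, -1.5000+0.8660i, -1.5000-0.8660i]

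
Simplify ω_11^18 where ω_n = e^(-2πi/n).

Since ω_11^11 = 1, powers reduce modulo 11.
18 mod 11 = 7
So ω_11^18 = ω_11^7 = e^(-2πi·7/11)

ω_11^18 = ω_11^7 = -0.6549+0.7557i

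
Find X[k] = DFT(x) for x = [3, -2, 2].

X[k] = Σ(n=0 to 2) x[n] · ω_3^(nk)
where ω_3 = e^(-2πi/3)

Computing each X[k]:
X[0] = 3
X[1] = 3.0000+3.4641i
X[2] = 3.0000-3.4641i

X = [3, 3.0000+3.4641i, 3.0000-3.4641i]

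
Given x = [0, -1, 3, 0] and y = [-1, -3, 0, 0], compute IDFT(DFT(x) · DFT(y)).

(x ⊛ y)[n] = Σ(m=0 to 3) x[m] · y[(n-m) mod 4]

Computing each output sample:
(x ⊛ y)[0] = 0
(x ⊛ y)[1] = 1
(x ⊛ y)[2] = 0
(x ⊛ y)[3] = -9

x ⊛ y = [0, 1, 0, -9]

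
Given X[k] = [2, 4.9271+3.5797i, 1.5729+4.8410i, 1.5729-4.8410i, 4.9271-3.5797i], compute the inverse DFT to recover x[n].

x[n] = (1/5) Σ(k=0 to 4) X[k] · e^(2πikn/5)

Computing each x[n]:
x[0] = 3
x[1] = -2
x[2] = 0
x[3] = -2
x[4] = 3

x = [3, -2, 0, -2, 3]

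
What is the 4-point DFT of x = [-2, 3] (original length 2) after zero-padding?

Original 2-point DFT: [1, -5]
Zero-padded 4-point DFT provides frequency interpolation.

DFT_4([x, 0, ...]) = [1, -2-3i, -5, -2+3i]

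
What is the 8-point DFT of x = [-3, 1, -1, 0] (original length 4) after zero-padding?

Original 4-point DFT: [-3, -2-1i, -5, -2+1i]
Zero-padded 8-point DFT provides frequency interpolation.

DFT_8([x, 0, ...]) = [-3, -2.2929+0.2929i, -2-1i, -3.7071-1.7071i, -5, -3.7071+1.7071i, -2+1i, -2.2929-0.2929i]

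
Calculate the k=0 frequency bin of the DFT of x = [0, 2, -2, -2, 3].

X[0] = Σ(n=0 to 4) x[n] · ω_5^0 = Σ x[n]
= (0) + (2) + (-2) + (-2) + (3)

X[0] = 1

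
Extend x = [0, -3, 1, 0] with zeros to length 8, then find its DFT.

Original 4-point DFT: [-2, -1+3i, 4, -1-3i]
Zero-padded 8-point DFT provides frequency interpolation.

DFT_8([x, 0, ...]) = [-2, -2.1213+1.1213i, -1+3i, 2.1213+3.1213i, 4, 2.1213-3.1213i, -1-3i, -2.1213-1.1213i]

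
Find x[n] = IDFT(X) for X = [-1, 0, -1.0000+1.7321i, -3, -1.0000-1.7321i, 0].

x[n] = (1/6) Σ(k=0 to 5) X[k] · e^(2πikn/6)

Computing each x[n]:
x[0] = -1
x[1] = 0
x[2] = 0
x[3] = 0
x[4] = -1
x[5] = 1

x = [-1, 0, 0, 0, -1, 1]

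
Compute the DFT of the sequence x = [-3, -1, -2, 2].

X[k] = Σ(n=0 to 3) x[n] · ω_4^(nk)
where ω_4 = e^(-2πi/4)

Computing each X[k]:
X[0] = -4
X[1] = -1+3i
X[2] = -6
X[3] = -1-3i

X = [-4, -1+3i, -6, -1-3i]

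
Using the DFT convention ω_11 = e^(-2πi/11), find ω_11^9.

ω_11^9 = e^(-2πi·9/11)
= cos(-2π·9/11) + i·sin(-2π·9/11)
= cos(-18π/11) + i·sin(-18π/11)

ω_11^9 = cos(-18π/11) + i·sin(-18π/11) = 0.4154+0.9096i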